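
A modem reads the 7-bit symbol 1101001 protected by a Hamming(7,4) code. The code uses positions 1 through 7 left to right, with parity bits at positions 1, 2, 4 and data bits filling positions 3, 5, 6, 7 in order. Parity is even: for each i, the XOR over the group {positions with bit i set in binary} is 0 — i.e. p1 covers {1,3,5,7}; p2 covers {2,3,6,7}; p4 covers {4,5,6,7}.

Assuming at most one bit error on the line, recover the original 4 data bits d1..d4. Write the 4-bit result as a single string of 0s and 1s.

0001

s1 (pos 1,3,5,7): 1⊕0⊕0⊕1 = 0
s2 (pos 2,3,6,7): 1⊕0⊕0⊕1 = 0
s4 (pos 4,5,6,7): 1⊕0⊕0⊕1 = 0
Syndrome s4…s1 = 000 → no error.
Read data bits from positions 3,5,6,7: 0001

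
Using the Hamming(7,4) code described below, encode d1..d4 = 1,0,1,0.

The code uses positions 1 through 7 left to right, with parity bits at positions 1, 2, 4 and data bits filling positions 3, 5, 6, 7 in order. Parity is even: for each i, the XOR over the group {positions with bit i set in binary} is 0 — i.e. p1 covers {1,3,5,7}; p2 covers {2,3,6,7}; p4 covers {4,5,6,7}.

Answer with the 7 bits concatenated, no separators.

Place data at non-parity positions: p1 p2 1 p4 0 1 0
p1 (pos 1,3,5,7): XOR of data positions = 1⊕0⊕0 = 1
p2 (pos 2,3,6,7): XOR of data positions = 1⊕1⊕0 = 0
p4 (pos 4,5,6,7): XOR of data positions = 0⊕1⊕0 = 1
Codeword: 1011010

1011010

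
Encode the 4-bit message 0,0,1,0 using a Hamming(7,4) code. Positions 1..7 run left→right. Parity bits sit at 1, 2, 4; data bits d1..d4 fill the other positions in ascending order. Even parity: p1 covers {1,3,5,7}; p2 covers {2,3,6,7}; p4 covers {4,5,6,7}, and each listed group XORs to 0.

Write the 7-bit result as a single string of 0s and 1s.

0101010

Place data at non-parity positions: p1 p2 0 p4 0 1 0
p1 (pos 1,3,5,7): XOR of data positions = 0⊕0⊕0 = 0
p2 (pos 2,3,6,7): XOR of data positions = 0⊕1⊕0 = 1
p4 (pos 4,5,6,7): XOR of data positions = 0⊕1⊕0 = 1
Codeword: 0101010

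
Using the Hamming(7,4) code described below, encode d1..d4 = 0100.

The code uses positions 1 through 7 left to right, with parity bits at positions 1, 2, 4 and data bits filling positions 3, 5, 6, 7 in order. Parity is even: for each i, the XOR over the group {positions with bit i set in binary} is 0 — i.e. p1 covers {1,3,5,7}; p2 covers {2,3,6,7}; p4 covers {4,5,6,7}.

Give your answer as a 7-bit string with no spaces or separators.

1001100

Place data at non-parity positions: p1 p2 0 p4 1 0 0
p1 (pos 1,3,5,7): XOR of data positions = 0⊕1⊕0 = 1
p2 (pos 2,3,6,7): XOR of data positions = 0⊕0⊕0 = 0
p4 (pos 4,5,6,7): XOR of data positions = 1⊕0⊕0 = 1
Codeword: 1001100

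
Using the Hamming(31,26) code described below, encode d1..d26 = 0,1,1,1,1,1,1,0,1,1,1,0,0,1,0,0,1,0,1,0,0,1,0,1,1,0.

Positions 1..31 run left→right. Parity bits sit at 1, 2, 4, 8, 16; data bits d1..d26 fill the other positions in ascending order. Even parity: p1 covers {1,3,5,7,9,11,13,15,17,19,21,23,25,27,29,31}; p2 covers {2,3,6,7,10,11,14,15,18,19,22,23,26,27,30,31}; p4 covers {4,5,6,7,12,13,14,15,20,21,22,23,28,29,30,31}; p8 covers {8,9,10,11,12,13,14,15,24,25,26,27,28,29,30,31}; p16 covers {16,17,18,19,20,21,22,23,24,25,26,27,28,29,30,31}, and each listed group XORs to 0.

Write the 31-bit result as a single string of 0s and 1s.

Place data at non-parity positions: p1 p2 0 p4 1 1 1 p8 1 1 1 0 1 1 1 p16 0 0 1 0 0 1 0 1 0 0 1 0 1 1 0
p1 (pos 1,3,5,7,9,11,13,15,17,19,21,23,25,27,29,31): XOR of data positions = 0⊕1⊕1⊕1⊕1⊕1⊕1⊕0⊕1⊕0⊕0⊕0⊕1⊕1⊕0 = 1
p2 (pos 2,3,6,7,10,11,14,15,18,19,22,23,26,27,30,31): XOR of data positions = 0⊕1⊕1⊕1⊕1⊕1⊕1⊕0⊕1⊕1⊕0⊕0⊕1⊕1⊕0 = 0
p4 (pos 4,5,6,7,12,13,14,15,20,21,22,23,28,29,30,31): XOR of data positions = 1⊕1⊕1⊕0⊕1⊕1⊕1⊕0⊕0⊕1⊕0⊕0⊕1⊕1⊕0 = 1
p8 (pos 8,9,10,11,12,13,14,15,24,25,26,27,28,29,30,31): XOR of data positions = 1⊕1⊕1⊕0⊕1⊕1⊕1⊕1⊕0⊕0⊕1⊕0⊕1⊕1⊕0 = 0
p16 (pos 16,17,18,19,20,21,22,23,24,25,26,27,28,29,30,31): XOR of data positions = 0⊕0⊕1⊕0⊕0⊕1⊕0⊕1⊕0⊕0⊕1⊕0⊕1⊕1⊕0 = 0
Codeword: 1001111011101110001001010010110

1001111011101110001001010010110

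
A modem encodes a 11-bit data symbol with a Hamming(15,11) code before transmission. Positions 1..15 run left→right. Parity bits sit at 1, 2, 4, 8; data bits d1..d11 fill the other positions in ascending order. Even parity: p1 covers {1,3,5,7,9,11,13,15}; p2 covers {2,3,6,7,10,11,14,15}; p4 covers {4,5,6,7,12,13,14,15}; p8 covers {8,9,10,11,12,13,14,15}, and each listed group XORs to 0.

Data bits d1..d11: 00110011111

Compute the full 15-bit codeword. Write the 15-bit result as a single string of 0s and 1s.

010001110011111

Place data at non-parity positions: p1 p2 0 p4 0 1 1 p8 0 0 1 1 1 1 1
p1 (pos 1,3,5,7,9,11,13,15): XOR of data positions = 0⊕0⊕1⊕0⊕1⊕1⊕1 = 0
p2 (pos 2,3,6,7,10,11,14,15): XOR of data positions = 0⊕1⊕1⊕0⊕1⊕1⊕1 = 1
p4 (pos 4,5,6,7,12,13,14,15): XOR of data positions = 0⊕1⊕1⊕1⊕1⊕1⊕1 = 0
p8 (pos 8,9,10,11,12,13,14,15): XOR of data positions = 0⊕0⊕1⊕1⊕1⊕1⊕1 = 1
Codeword: 010001110011111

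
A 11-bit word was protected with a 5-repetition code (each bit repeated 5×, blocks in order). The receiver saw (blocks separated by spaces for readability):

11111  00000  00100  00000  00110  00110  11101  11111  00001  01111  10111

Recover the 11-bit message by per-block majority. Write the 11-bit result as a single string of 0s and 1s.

Block 1 (11111): 5 ones → 1
Block 2 (00000): 0 ones → 0
Block 3 (00100): 1 one → 0
Block 4 (00000): 0 ones → 0
Block 5 (00110): 2 ones → 0
Block 6 (00110): 2 ones → 0
Block 7 (11101): 4 ones → 1
Block 8 (11111): 5 ones → 1
Block 9 (00001): 1 one → 0
Block 10 (01111): 4 ones → 1
Block 11 (10111): 4 ones → 1

10000011011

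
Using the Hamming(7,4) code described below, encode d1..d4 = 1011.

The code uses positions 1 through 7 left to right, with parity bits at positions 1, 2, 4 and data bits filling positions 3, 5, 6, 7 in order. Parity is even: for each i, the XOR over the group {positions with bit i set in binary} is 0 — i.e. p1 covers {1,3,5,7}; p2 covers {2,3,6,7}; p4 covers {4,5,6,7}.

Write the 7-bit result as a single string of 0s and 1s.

0110011

Place data at non-parity positions: p1 p2 1 p4 0 1 1
p1 (pos 1,3,5,7): XOR of data positions = 1⊕0⊕1 = 0
p2 (pos 2,3,6,7): XOR of data positions = 1⊕1⊕1 = 1
p4 (pos 4,5,6,7): XOR of data positions = 0⊕1⊕1 = 0
Codeword: 0110011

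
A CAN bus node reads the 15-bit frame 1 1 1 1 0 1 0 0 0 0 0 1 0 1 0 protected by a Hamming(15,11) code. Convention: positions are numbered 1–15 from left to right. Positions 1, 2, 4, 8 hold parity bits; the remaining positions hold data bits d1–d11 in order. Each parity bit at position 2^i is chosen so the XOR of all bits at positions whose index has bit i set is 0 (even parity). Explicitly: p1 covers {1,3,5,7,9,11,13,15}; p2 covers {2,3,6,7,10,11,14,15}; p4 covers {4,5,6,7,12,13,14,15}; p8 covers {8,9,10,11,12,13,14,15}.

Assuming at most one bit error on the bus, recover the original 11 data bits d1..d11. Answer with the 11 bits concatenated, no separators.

10100001010

s1 (pos 1,3,5,7,9,11,13,15): 1⊕1⊕0⊕0⊕0⊕0⊕0⊕0 = 0
s2 (pos 2,3,6,7,10,11,14,15): 1⊕1⊕1⊕0⊕0⊕0⊕1⊕0 = 0
s4 (pos 4,5,6,7,12,13,14,15): 1⊕0⊕1⊕0⊕1⊕0⊕1⊕0 = 0
s8 (pos 8,9,10,11,12,13,14,15): 0⊕0⊕0⊕0⊕1⊕0⊕1⊕0 = 0
Syndrome s8…s1 = 0000 → no error.
Read data bits from positions 3,5,6,7,9,10,11,12,13,14,15: 10100001010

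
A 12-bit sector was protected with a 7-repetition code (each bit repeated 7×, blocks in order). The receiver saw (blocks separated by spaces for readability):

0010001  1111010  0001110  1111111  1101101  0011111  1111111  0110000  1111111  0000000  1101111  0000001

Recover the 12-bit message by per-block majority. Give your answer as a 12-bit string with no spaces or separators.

010111101010

Block 1 (0010001): 2 ones → 0
Block 2 (1111010): 5 ones → 1
Block 3 (0001110): 3 ones → 0
Block 4 (1111111): 7 ones → 1
Block 5 (1101101): 5 ones → 1
Block 6 (0011111): 5 ones → 1
Block 7 (1111111): 7 ones → 1
Block 8 (0110000): 2 ones → 0
Block 9 (1111111): 7 ones → 1
Block 10 (0000000): 0 ones → 0
Block 11 (1101111): 6 ones → 1
Block 12 (0000001): 1 one → 0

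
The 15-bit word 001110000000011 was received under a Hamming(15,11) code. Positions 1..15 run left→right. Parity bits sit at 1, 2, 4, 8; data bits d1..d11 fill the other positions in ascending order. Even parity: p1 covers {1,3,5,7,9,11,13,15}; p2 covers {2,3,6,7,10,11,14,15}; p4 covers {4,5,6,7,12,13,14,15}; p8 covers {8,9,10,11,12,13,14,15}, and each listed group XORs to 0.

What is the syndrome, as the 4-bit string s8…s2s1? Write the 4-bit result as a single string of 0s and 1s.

s1 (pos 1,3,5,7,9,11,13,15): 0⊕1⊕1⊕0⊕0⊕0⊕0⊕1 = 1
s2 (pos 2,3,6,7,10,11,14,15): 0⊕1⊕0⊕0⊕0⊕0⊕1⊕1 = 1
s4 (pos 4,5,6,7,12,13,14,15): 1⊕1⊕0⊕0⊕0⊕0⊕1⊕1 = 0
s8 (pos 8,9,10,11,12,13,14,15): 0⊕0⊕0⊕0⊕0⊕0⊕1⊕1 = 0
Syndrome s8…s1 = 0011 → error at position 3.

0011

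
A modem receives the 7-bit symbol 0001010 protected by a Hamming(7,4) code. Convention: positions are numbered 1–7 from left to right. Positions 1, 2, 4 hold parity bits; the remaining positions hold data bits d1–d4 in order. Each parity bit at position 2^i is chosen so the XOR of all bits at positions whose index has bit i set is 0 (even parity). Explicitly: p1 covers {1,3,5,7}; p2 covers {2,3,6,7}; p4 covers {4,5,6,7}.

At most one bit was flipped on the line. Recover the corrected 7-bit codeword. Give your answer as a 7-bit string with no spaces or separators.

0101010

s1 (pos 1,3,5,7): 0⊕0⊕0⊕0 = 0
s2 (pos 2,3,6,7): 0⊕0⊕1⊕0 = 1
s4 (pos 4,5,6,7): 1⊕0⊕1⊕0 = 0
Syndrome s4…s1 = 010 → error at position 2.
Flip position 2: 0001010 → 0101010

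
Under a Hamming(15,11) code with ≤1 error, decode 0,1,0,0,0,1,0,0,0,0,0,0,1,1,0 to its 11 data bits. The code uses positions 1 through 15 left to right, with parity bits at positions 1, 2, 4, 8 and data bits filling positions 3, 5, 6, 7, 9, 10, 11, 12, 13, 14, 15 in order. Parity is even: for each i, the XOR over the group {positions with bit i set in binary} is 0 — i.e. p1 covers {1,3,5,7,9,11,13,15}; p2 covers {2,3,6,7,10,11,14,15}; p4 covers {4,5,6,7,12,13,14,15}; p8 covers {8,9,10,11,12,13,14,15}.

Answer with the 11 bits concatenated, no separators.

00110000110

s1 (pos 1,3,5,7,9,11,13,15): 0⊕0⊕0⊕0⊕0⊕0⊕1⊕0 = 1
s2 (pos 2,3,6,7,10,11,14,15): 1⊕0⊕1⊕0⊕0⊕0⊕1⊕0 = 1
s4 (pos 4,5,6,7,12,13,14,15): 0⊕0⊕1⊕0⊕0⊕1⊕1⊕0 = 1
s8 (pos 8,9,10,11,12,13,14,15): 0⊕0⊕0⊕0⊕0⊕1⊕1⊕0 = 0
Syndrome s8…s1 = 0111 → error at position 7.
Flip position 7: 010001000000110 → 010001100000110
Read data bits from positions 3,5,6,7,9,10,11,12,13,14,15: 00110000110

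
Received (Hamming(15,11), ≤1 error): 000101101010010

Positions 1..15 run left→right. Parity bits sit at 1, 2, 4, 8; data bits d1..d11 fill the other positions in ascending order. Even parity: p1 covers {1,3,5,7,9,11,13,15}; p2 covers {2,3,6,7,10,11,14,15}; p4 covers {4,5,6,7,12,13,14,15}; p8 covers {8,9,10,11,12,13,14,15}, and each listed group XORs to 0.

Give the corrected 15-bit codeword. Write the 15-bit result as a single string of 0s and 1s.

000101100010010

s1 (pos 1,3,5,7,9,11,13,15): 0⊕0⊕0⊕1⊕1⊕1⊕0⊕0 = 1
s2 (pos 2,3,6,7,10,11,14,15): 0⊕0⊕1⊕1⊕0⊕1⊕1⊕0 = 0
s4 (pos 4,5,6,7,12,13,14,15): 1⊕0⊕1⊕1⊕0⊕0⊕1⊕0 = 0
s8 (pos 8,9,10,11,12,13,14,15): 0⊕1⊕0⊕1⊕0⊕0⊕1⊕0 = 1
Syndrome s8…s1 = 1001 → error at position 9.
Flip position 9: 000101101010010 → 000101100010010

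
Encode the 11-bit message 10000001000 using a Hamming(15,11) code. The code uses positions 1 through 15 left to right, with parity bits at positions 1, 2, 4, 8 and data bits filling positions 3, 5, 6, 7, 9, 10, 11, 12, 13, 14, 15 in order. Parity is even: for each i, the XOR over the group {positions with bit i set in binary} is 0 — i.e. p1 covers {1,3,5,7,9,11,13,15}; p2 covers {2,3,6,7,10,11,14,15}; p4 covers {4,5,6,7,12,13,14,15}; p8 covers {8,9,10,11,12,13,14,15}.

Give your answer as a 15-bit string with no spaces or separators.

Place data at non-parity positions: p1 p2 1 p4 0 0 0 p8 0 0 0 1 0 0 0
p1 (pos 1,3,5,7,9,11,13,15): XOR of data positions = 1⊕0⊕0⊕0⊕0⊕0⊕0 = 1
p2 (pos 2,3,6,7,10,11,14,15): XOR of data positions = 1⊕0⊕0⊕0⊕0⊕0⊕0 = 1
p4 (pos 4,5,6,7,12,13,14,15): XOR of data positions = 0⊕0⊕0⊕1⊕0⊕0⊕0 = 1
p8 (pos 8,9,10,11,12,13,14,15): XOR of data positions = 0⊕0⊕0⊕1⊕0⊕0⊕0 = 1
Codeword: 111100010001000

111100010001000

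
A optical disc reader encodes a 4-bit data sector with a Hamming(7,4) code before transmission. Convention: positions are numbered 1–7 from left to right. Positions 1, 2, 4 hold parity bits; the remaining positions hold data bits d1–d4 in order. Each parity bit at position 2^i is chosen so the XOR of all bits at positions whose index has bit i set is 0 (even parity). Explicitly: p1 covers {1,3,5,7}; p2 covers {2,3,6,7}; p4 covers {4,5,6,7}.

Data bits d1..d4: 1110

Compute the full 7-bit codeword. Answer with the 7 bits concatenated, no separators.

Place data at non-parity positions: p1 p2 1 p4 1 1 0
p1 (pos 1,3,5,7): XOR of data positions = 1⊕1⊕0 = 0
p2 (pos 2,3,6,7): XOR of data positions = 1⊕1⊕0 = 0
p4 (pos 4,5,6,7): XOR of data positions = 1⊕1⊕0 = 0
Codeword: 0010110

0010110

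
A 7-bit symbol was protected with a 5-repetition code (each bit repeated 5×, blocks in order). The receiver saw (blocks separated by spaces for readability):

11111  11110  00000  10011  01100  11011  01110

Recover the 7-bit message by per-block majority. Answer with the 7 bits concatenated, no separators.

Block 1 (11111): 5 ones → 1
Block 2 (11110): 4 ones → 1
Block 3 (00000): 0 ones → 0
Block 4 (10011): 3 ones → 1
Block 5 (01100): 2 ones → 0
Block 6 (11011): 4 ones → 1
Block 7 (01110): 3 ones → 1

1101011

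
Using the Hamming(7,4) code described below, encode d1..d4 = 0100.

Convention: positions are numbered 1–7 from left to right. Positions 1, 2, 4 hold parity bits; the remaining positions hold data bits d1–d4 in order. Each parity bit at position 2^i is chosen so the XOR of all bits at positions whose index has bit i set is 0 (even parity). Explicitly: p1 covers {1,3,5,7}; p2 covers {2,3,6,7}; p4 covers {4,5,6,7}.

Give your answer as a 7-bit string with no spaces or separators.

Place data at non-parity positions: p1 p2 0 p4 1 0 0
p1 (pos 1,3,5,7): XOR of data positions = 0⊕1⊕0 = 1
p2 (pos 2,3,6,7): XOR of data positions = 0⊕0⊕0 = 0
p4 (pos 4,5,6,7): XOR of data positions = 1⊕0⊕0 = 1
Codeword: 1001100

1001100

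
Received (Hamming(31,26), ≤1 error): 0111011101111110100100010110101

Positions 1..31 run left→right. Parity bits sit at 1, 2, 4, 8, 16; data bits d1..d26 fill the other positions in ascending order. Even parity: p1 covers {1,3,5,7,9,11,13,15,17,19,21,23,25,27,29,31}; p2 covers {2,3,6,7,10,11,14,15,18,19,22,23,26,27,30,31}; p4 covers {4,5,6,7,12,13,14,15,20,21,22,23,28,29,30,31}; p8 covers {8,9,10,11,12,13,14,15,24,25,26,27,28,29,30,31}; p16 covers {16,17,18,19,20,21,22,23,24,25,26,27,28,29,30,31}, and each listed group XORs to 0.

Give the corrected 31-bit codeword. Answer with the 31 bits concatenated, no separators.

0111011101111110101100010110101

s1 (pos 1,3,5,7,9,11,13,15,17,19,21,23,25,27,29,31): 0⊕1⊕0⊕1⊕0⊕1⊕1⊕1⊕1⊕0⊕0⊕0⊕0⊕1⊕1⊕1 = 1
s2 (pos 2,3,6,7,10,11,14,15,18,19,22,23,26,27,30,31): 1⊕1⊕1⊕1⊕1⊕1⊕1⊕1⊕0⊕0⊕0⊕0⊕1⊕1⊕0⊕1 = 1
s4 (pos 4,5,6,7,12,13,14,15,20,21,22,23,28,29,30,31): 1⊕0⊕1⊕1⊕1⊕1⊕1⊕1⊕1⊕0⊕0⊕0⊕0⊕1⊕0⊕1 = 0
s8 (pos 8,9,10,11,12,13,14,15,24,25,26,27,28,29,30,31): 1⊕0⊕1⊕1⊕1⊕1⊕1⊕1⊕1⊕0⊕1⊕1⊕0⊕1⊕0⊕1 = 0
s16 (pos 16,17,18,19,20,21,22,23,24,25,26,27,28,29,30,31): 0⊕1⊕0⊕0⊕1⊕0⊕0⊕0⊕1⊕0⊕1⊕1⊕0⊕1⊕0⊕1 = 1
Syndrome s16…s1 = 10011 → error at position 19.
Flip position 19: 0111011101111110100100010110101 → 0111011101111110101100010110101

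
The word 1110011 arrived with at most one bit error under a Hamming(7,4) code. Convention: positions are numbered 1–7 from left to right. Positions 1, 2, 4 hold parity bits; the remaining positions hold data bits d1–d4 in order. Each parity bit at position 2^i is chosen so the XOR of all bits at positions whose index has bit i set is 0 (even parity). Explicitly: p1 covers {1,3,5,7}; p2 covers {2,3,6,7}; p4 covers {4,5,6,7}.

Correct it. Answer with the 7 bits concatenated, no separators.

s1 (pos 1,3,5,7): 1⊕1⊕0⊕1 = 1
s2 (pos 2,3,6,7): 1⊕1⊕1⊕1 = 0
s4 (pos 4,5,6,7): 0⊕0⊕1⊕1 = 0
Syndrome s4…s1 = 001 → error at position 1.
Flip position 1: 1110011 → 0110011

0110011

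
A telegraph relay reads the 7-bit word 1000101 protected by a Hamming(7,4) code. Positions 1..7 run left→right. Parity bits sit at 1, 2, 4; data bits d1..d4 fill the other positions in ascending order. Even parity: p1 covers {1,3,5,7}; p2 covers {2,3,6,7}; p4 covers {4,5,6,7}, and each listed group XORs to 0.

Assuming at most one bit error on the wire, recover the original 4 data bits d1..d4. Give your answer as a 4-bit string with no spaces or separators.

s1 (pos 1,3,5,7): 1⊕0⊕1⊕1 = 1
s2 (pos 2,3,6,7): 0⊕0⊕0⊕1 = 1
s4 (pos 4,5,6,7): 0⊕1⊕0⊕1 = 0
Syndrome s4…s1 = 011 → error at position 3.
Flip position 3: 1000101 → 1010101
Read data bits from positions 3,5,6,7: 1101

1101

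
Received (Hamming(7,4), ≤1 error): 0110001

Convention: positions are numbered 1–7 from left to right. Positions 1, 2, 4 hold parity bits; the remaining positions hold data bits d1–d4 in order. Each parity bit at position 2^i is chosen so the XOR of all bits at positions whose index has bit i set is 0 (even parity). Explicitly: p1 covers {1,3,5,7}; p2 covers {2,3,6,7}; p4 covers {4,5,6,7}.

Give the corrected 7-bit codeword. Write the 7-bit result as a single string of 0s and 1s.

0110011

s1 (pos 1,3,5,7): 0⊕1⊕0⊕1 = 0
s2 (pos 2,3,6,7): 1⊕1⊕0⊕1 = 1
s4 (pos 4,5,6,7): 0⊕0⊕0⊕1 = 1
Syndrome s4…s1 = 110 → error at position 6.
Flip position 6: 0110001 → 0110011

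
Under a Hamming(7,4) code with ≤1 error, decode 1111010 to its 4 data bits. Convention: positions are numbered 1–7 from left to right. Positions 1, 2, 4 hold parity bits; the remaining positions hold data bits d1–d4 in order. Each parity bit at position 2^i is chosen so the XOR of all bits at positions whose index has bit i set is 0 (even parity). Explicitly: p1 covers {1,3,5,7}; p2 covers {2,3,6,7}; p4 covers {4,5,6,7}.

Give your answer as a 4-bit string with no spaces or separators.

1010

s1 (pos 1,3,5,7): 1⊕1⊕0⊕0 = 0
s2 (pos 2,3,6,7): 1⊕1⊕1⊕0 = 1
s4 (pos 4,5,6,7): 1⊕0⊕1⊕0 = 0
Syndrome s4…s1 = 010 → error at position 2.
Flip position 2: 1111010 → 1011010
Read data bits from positions 3,5,6,7: 1010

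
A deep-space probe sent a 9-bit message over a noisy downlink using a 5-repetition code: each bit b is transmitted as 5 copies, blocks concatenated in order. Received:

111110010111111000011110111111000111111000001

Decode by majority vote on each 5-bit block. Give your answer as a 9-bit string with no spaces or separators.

Block 1 (11111): 5 ones → 1
Block 2 (00101): 2 ones → 0
Block 3 (11111): 5 ones → 1
Block 4 (00001): 1 one → 0
Block 5 (11101): 4 ones → 1
Block 6 (11111): 5 ones → 1
Block 7 (00011): 2 ones → 0
Block 8 (11110): 4 ones → 1
Block 9 (00001): 1 one → 0

101011010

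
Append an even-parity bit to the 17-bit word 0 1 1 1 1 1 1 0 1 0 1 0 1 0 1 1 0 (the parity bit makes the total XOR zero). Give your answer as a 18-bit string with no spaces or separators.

011111101010101101

XOR of the 17 data bits: 0⊕1⊕1⊕1⊕1⊕1⊕1⊕0⊕1⊕0⊕1⊕0⊕1⊕0⊕1⊕1⊕0 = 1
Parity bit = 1 (so all 18 bits XOR to 0).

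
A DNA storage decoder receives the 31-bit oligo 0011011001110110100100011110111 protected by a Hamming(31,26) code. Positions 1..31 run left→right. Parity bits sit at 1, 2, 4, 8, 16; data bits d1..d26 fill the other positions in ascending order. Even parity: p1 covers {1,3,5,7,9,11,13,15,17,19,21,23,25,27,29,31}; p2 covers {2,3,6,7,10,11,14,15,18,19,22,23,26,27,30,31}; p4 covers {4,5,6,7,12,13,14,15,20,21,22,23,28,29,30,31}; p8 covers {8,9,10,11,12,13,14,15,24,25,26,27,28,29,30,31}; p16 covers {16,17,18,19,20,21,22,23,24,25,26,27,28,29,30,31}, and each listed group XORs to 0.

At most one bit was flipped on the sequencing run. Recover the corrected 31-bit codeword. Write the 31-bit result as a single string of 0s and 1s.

0011011001110110101100011110111

s1 (pos 1,3,5,7,9,11,13,15,17,19,21,23,25,27,29,31): 0⊕1⊕0⊕1⊕0⊕1⊕0⊕1⊕1⊕0⊕0⊕0⊕1⊕1⊕1⊕1 = 1
s2 (pos 2,3,6,7,10,11,14,15,18,19,22,23,26,27,30,31): 0⊕1⊕1⊕1⊕1⊕1⊕1⊕1⊕0⊕0⊕0⊕0⊕1⊕1⊕1⊕1 = 1
s4 (pos 4,5,6,7,12,13,14,15,20,21,22,23,28,29,30,31): 1⊕0⊕1⊕1⊕1⊕0⊕1⊕1⊕1⊕0⊕0⊕0⊕0⊕1⊕1⊕1 = 0
s8 (pos 8,9,10,11,12,13,14,15,24,25,26,27,28,29,30,31): 0⊕0⊕1⊕1⊕1⊕0⊕1⊕1⊕1⊕1⊕1⊕1⊕0⊕1⊕1⊕1 = 0
s16 (pos 16,17,18,19,20,21,22,23,24,25,26,27,28,29,30,31): 0⊕1⊕0⊕0⊕1⊕0⊕0⊕0⊕1⊕1⊕1⊕1⊕0⊕1⊕1⊕1 = 1
Syndrome s16…s1 = 10011 → error at position 19.
Flip position 19: 0011011001110110100100011110111 → 0011011001110110101100011110111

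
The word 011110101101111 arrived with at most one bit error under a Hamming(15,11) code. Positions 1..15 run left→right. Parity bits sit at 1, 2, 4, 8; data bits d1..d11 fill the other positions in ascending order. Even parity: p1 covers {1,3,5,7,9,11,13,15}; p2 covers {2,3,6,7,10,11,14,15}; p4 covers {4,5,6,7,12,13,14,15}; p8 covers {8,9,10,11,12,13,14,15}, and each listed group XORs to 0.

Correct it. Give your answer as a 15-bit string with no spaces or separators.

011010101101111

s1 (pos 1,3,5,7,9,11,13,15): 0⊕1⊕1⊕1⊕1⊕0⊕1⊕1 = 0
s2 (pos 2,3,6,7,10,11,14,15): 1⊕1⊕0⊕1⊕1⊕0⊕1⊕1 = 0
s4 (pos 4,5,6,7,12,13,14,15): 1⊕1⊕0⊕1⊕1⊕1⊕1⊕1 = 1
s8 (pos 8,9,10,11,12,13,14,15): 0⊕1⊕1⊕0⊕1⊕1⊕1⊕1 = 0
Syndrome s8…s1 = 0100 → error at position 4.
Flip position 4: 011110101101111 → 011010101101111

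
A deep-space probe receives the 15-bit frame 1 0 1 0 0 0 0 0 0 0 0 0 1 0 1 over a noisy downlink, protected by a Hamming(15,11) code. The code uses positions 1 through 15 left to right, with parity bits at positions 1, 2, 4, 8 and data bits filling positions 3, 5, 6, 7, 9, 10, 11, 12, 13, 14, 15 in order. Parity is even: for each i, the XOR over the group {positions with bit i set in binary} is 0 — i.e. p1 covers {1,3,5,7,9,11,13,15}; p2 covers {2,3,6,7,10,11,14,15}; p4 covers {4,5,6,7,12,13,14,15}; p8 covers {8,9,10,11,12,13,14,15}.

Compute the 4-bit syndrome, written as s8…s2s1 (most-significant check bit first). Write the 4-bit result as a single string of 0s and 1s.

0000

s1 (pos 1,3,5,7,9,11,13,15): 1⊕1⊕0⊕0⊕0⊕0⊕1⊕1 = 0
s2 (pos 2,3,6,7,10,11,14,15): 0⊕1⊕0⊕0⊕0⊕0⊕0⊕1 = 0
s4 (pos 4,5,6,7,12,13,14,15): 0⊕0⊕0⊕0⊕0⊕1⊕0⊕1 = 0
s8 (pos 8,9,10,11,12,13,14,15): 0⊕0⊕0⊕0⊕0⊕1⊕0⊕1 = 0
Syndrome s8…s1 = 0000 → no error.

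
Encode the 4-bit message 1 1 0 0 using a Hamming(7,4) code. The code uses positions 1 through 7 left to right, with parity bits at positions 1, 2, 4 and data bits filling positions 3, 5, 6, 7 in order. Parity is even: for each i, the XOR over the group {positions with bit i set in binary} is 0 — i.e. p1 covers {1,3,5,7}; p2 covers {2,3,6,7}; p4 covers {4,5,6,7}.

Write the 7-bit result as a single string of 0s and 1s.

Place data at non-parity positions: p1 p2 1 p4 1 0 0
p1 (pos 1,3,5,7): XOR of data positions = 1⊕1⊕0 = 0
p2 (pos 2,3,6,7): XOR of data positions = 1⊕0⊕0 = 1
p4 (pos 4,5,6,7): XOR of data positions = 1⊕0⊕0 = 1
Codeword: 0111100

0111100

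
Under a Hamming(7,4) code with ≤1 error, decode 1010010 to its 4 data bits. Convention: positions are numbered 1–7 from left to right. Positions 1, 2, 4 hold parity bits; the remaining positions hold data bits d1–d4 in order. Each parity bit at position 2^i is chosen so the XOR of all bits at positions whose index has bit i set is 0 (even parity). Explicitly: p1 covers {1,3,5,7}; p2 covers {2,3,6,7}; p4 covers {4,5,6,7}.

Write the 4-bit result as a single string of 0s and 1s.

s1 (pos 1,3,5,7): 1⊕1⊕0⊕0 = 0
s2 (pos 2,3,6,7): 0⊕1⊕1⊕0 = 0
s4 (pos 4,5,6,7): 0⊕0⊕1⊕0 = 1
Syndrome s4…s1 = 100 → error at position 4.
Flip position 4: 1010010 → 1011010
Read data bits from positions 3,5,6,7: 1010

1010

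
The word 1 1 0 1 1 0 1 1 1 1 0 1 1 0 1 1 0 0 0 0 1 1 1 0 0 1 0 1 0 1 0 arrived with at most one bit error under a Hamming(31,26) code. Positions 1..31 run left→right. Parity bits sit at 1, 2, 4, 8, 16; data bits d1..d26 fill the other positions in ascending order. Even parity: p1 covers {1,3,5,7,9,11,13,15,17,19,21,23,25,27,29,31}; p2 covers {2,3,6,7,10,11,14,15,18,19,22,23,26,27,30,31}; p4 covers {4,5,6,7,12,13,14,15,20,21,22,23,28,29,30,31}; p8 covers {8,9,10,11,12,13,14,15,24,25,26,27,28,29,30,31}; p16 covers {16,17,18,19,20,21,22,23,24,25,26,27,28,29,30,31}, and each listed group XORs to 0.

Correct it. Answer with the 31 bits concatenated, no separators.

1101101111011011000011100100010

s1 (pos 1,3,5,7,9,11,13,15,17,19,21,23,25,27,29,31): 1⊕0⊕1⊕1⊕1⊕0⊕1⊕1⊕0⊕0⊕1⊕1⊕0⊕0⊕0⊕0 = 0
s2 (pos 2,3,6,7,10,11,14,15,18,19,22,23,26,27,30,31): 1⊕0⊕0⊕1⊕1⊕0⊕0⊕1⊕0⊕0⊕1⊕1⊕1⊕0⊕1⊕0 = 0
s4 (pos 4,5,6,7,12,13,14,15,20,21,22,23,28,29,30,31): 1⊕1⊕0⊕1⊕1⊕1⊕0⊕1⊕0⊕1⊕1⊕1⊕1⊕0⊕1⊕0 = 1
s8 (pos 8,9,10,11,12,13,14,15,24,25,26,27,28,29,30,31): 1⊕1⊕1⊕0⊕1⊕1⊕0⊕1⊕0⊕0⊕1⊕0⊕1⊕0⊕1⊕0 = 1
s16 (pos 16,17,18,19,20,21,22,23,24,25,26,27,28,29,30,31): 1⊕0⊕0⊕0⊕0⊕1⊕1⊕1⊕0⊕0⊕1⊕0⊕1⊕0⊕1⊕0 = 1
Syndrome s16…s1 = 11100 → error at position 28.
Flip position 28: 1101101111011011000011100101010 → 1101101111011011000011100100010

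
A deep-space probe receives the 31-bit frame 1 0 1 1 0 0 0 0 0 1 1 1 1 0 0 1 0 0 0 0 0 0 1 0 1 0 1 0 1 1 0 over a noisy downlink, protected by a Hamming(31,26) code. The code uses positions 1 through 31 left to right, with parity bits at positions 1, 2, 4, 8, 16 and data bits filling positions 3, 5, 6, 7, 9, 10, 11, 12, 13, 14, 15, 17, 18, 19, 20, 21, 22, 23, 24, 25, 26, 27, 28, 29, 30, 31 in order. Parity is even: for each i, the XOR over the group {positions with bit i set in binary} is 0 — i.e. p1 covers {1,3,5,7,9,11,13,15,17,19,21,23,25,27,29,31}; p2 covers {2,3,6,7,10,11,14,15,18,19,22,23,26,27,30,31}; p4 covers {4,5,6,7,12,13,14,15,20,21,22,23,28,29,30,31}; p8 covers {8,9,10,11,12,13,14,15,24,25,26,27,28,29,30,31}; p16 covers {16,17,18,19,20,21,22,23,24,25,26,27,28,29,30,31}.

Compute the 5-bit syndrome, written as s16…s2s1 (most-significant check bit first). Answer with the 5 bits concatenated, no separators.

s1 (pos 1,3,5,7,9,11,13,15,17,19,21,23,25,27,29,31): 1⊕1⊕0⊕0⊕0⊕1⊕1⊕0⊕0⊕0⊕0⊕1⊕1⊕1⊕1⊕0 = 0
s2 (pos 2,3,6,7,10,11,14,15,18,19,22,23,26,27,30,31): 0⊕1⊕0⊕0⊕1⊕1⊕0⊕0⊕0⊕0⊕0⊕1⊕0⊕1⊕1⊕0 = 0
s4 (pos 4,5,6,7,12,13,14,15,20,21,22,23,28,29,30,31): 1⊕0⊕0⊕0⊕1⊕1⊕0⊕0⊕0⊕0⊕0⊕1⊕0⊕1⊕1⊕0 = 0
s8 (pos 8,9,10,11,12,13,14,15,24,25,26,27,28,29,30,31): 0⊕0⊕1⊕1⊕1⊕1⊕0⊕0⊕0⊕1⊕0⊕1⊕0⊕1⊕1⊕0 = 0
s16 (pos 16,17,18,19,20,21,22,23,24,25,26,27,28,29,30,31): 1⊕0⊕0⊕0⊕0⊕0⊕0⊕1⊕0⊕1⊕0⊕1⊕0⊕1⊕1⊕0 = 0
Syndrome s16…s1 = 00000 → no error.

00000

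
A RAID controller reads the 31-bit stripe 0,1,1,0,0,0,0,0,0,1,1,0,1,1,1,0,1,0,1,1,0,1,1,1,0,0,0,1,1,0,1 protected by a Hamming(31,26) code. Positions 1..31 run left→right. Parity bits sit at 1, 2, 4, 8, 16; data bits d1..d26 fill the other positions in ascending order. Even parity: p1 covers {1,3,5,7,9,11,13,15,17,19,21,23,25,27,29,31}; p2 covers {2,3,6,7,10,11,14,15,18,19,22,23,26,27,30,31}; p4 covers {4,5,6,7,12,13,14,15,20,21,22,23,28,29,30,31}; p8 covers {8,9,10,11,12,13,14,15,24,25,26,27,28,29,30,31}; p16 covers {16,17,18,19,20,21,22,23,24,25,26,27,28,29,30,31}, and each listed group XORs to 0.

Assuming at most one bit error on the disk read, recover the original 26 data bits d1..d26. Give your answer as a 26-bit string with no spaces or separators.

10000110111101101110001001

s1 (pos 1,3,5,7,9,11,13,15,17,19,21,23,25,27,29,31): 0⊕1⊕0⊕0⊕0⊕1⊕1⊕1⊕1⊕1⊕0⊕1⊕0⊕0⊕1⊕1 = 1
s2 (pos 2,3,6,7,10,11,14,15,18,19,22,23,26,27,30,31): 1⊕1⊕0⊕0⊕1⊕1⊕1⊕1⊕0⊕1⊕1⊕1⊕0⊕0⊕0⊕1 = 0
s4 (pos 4,5,6,7,12,13,14,15,20,21,22,23,28,29,30,31): 0⊕0⊕0⊕0⊕0⊕1⊕1⊕1⊕1⊕0⊕1⊕1⊕1⊕1⊕0⊕1 = 1
s8 (pos 8,9,10,11,12,13,14,15,24,25,26,27,28,29,30,31): 0⊕0⊕1⊕1⊕0⊕1⊕1⊕1⊕1⊕0⊕0⊕0⊕1⊕1⊕0⊕1 = 1
s16 (pos 16,17,18,19,20,21,22,23,24,25,26,27,28,29,30,31): 0⊕1⊕0⊕1⊕1⊕0⊕1⊕1⊕1⊕0⊕0⊕0⊕1⊕1⊕0⊕1 = 1
Syndrome s16…s1 = 11101 → error at position 29.
Flip position 29: 0110000001101110101101110001101 → 0110000001101110101101110001001
Read data bits from positions 3,5,6,7,9,10,11,12,13,14,15,17,18,19,20,21,22,23,24,25,26,27,28,29,30,31: 10000110111101101110001001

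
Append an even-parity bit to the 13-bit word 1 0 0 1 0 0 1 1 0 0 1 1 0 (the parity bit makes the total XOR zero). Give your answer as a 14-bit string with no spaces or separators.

10010011001100

XOR of the 13 data bits: 1⊕0⊕0⊕1⊕0⊕0⊕1⊕1⊕0⊕0⊕1⊕1⊕0 = 0
Parity bit = 0 (so all 14 bits XOR to 0).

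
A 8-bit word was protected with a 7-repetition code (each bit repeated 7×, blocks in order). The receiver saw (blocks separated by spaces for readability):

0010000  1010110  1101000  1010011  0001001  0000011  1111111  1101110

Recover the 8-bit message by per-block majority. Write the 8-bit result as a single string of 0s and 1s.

Block 1 (0010000): 1 one → 0
Block 2 (1010110): 4 ones → 1
Block 3 (1101000): 3 ones → 0
Block 4 (1010011): 4 ones → 1
Block 5 (0001001): 2 ones → 0
Block 6 (0000011): 2 ones → 0
Block 7 (1111111): 7 ones → 1
Block 8 (1101110): 5 ones → 1

01010011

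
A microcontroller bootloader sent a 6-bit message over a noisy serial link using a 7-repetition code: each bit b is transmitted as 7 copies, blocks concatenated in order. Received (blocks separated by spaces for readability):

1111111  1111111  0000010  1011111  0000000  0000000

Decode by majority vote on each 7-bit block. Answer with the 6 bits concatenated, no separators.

110100

Block 1 (1111111): 7 ones → 1
Block 2 (1111111): 7 ones → 1
Block 3 (0000010): 1 one → 0
Block 4 (1011111): 6 ones → 1
Block 5 (0000000): 0 ones → 0
Block 6 (0000000): 0 ones → 0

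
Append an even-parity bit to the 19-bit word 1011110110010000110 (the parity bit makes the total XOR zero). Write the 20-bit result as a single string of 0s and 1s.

XOR of the 19 data bits: 1⊕0⊕1⊕1⊕1⊕1⊕0⊕1⊕1⊕0⊕0⊕1⊕0⊕0⊕0⊕0⊕1⊕1⊕0 = 0
Parity bit = 0 (so all 20 bits XOR to 0).

10111101100100001100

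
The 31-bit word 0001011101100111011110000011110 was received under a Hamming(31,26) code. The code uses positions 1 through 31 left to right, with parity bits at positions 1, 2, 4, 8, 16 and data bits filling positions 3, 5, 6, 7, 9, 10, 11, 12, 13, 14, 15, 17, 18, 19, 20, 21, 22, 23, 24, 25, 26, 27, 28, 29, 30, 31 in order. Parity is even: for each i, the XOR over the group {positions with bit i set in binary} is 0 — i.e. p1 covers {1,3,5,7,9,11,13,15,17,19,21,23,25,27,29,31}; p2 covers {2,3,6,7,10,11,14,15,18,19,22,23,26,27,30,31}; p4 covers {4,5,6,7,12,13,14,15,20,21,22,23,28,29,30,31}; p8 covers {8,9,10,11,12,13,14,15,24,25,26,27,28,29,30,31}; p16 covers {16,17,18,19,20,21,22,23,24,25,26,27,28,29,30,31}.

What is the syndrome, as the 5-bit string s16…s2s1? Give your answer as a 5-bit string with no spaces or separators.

11001

s1 (pos 1,3,5,7,9,11,13,15,17,19,21,23,25,27,29,31): 0⊕0⊕0⊕1⊕0⊕1⊕0⊕1⊕0⊕1⊕1⊕0⊕0⊕1⊕1⊕0 = 1
s2 (pos 2,3,6,7,10,11,14,15,18,19,22,23,26,27,30,31): 0⊕0⊕1⊕1⊕1⊕1⊕1⊕1⊕1⊕1⊕0⊕0⊕0⊕1⊕1⊕0 = 0
s4 (pos 4,5,6,7,12,13,14,15,20,21,22,23,28,29,30,31): 1⊕0⊕1⊕1⊕0⊕0⊕1⊕1⊕1⊕1⊕0⊕0⊕1⊕1⊕1⊕0 = 0
s8 (pos 8,9,10,11,12,13,14,15,24,25,26,27,28,29,30,31): 1⊕0⊕1⊕1⊕0⊕0⊕1⊕1⊕0⊕0⊕0⊕1⊕1⊕1⊕1⊕0 = 1
s16 (pos 16,17,18,19,20,21,22,23,24,25,26,27,28,29,30,31): 1⊕0⊕1⊕1⊕1⊕1⊕0⊕0⊕0⊕0⊕0⊕1⊕1⊕1⊕1⊕0 = 1
Syndrome s16…s1 = 11001 → error at position 25.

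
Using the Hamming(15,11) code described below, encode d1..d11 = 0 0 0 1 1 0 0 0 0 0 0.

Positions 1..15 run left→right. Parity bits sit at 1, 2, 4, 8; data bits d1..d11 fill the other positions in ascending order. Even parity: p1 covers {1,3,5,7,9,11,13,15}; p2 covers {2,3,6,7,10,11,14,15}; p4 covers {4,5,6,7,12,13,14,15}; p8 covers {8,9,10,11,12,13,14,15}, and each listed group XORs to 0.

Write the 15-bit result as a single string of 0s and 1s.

Place data at non-parity positions: p1 p2 0 p4 0 0 1 p8 1 0 0 0 0 0 0
p1 (pos 1,3,5,7,9,11,13,15): XOR of data positions = 0⊕0⊕1⊕1⊕0⊕0⊕0 = 0
p2 (pos 2,3,6,7,10,11,14,15): XOR of data positions = 0⊕0⊕1⊕0⊕0⊕0⊕0 = 1
p4 (pos 4,5,6,7,12,13,14,15): XOR of data positions = 0⊕0⊕1⊕0⊕0⊕0⊕0 = 1
p8 (pos 8,9,10,11,12,13,14,15): XOR of data positions = 1⊕0⊕0⊕0⊕0⊕0⊕0 = 1
Codeword: 010100111000000

010100111000000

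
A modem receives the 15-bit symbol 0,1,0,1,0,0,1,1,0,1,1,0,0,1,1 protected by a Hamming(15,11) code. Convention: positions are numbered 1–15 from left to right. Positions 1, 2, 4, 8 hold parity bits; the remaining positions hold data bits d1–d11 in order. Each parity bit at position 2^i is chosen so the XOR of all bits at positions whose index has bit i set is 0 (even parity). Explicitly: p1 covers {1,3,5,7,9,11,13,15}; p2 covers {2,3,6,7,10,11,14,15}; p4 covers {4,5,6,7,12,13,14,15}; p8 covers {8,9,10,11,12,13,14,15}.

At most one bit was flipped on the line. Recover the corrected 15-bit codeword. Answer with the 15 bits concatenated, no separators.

010100111110011

s1 (pos 1,3,5,7,9,11,13,15): 0⊕0⊕0⊕1⊕0⊕1⊕0⊕1 = 1
s2 (pos 2,3,6,7,10,11,14,15): 1⊕0⊕0⊕1⊕1⊕1⊕1⊕1 = 0
s4 (pos 4,5,6,7,12,13,14,15): 1⊕0⊕0⊕1⊕0⊕0⊕1⊕1 = 0
s8 (pos 8,9,10,11,12,13,14,15): 1⊕0⊕1⊕1⊕0⊕0⊕1⊕1 = 1
Syndrome s8…s1 = 1001 → error at position 9.
Flip position 9: 010100110110011 → 010100111110011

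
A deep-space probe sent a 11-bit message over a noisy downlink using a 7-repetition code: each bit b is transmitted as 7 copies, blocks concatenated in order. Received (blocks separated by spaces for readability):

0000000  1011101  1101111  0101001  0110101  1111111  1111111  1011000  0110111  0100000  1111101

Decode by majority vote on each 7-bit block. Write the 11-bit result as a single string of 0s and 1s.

01101110101

Block 1 (0000000): 0 ones → 0
Block 2 (1011101): 5 ones → 1
Block 3 (1101111): 6 ones → 1
Block 4 (0101001): 3 ones → 0
Block 5 (0110101): 4 ones → 1
Block 6 (1111111): 7 ones → 1
Block 7 (1111111): 7 ones → 1
Block 8 (1011000): 3 ones → 0
Block 9 (0110111): 5 ones → 1
Block 10 (0100000): 1 one → 0
Block 11 (1111101): 6 ones → 1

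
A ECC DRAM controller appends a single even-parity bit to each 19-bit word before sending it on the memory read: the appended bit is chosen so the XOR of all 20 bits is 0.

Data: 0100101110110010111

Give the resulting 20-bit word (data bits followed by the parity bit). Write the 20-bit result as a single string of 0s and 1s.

XOR of the 19 data bits: 0⊕1⊕0⊕0⊕1⊕0⊕1⊕1⊕1⊕0⊕1⊕1⊕0⊕0⊕1⊕0⊕1⊕1⊕1 = 1
Parity bit = 1 (so all 20 bits XOR to 0).

01001011101100101111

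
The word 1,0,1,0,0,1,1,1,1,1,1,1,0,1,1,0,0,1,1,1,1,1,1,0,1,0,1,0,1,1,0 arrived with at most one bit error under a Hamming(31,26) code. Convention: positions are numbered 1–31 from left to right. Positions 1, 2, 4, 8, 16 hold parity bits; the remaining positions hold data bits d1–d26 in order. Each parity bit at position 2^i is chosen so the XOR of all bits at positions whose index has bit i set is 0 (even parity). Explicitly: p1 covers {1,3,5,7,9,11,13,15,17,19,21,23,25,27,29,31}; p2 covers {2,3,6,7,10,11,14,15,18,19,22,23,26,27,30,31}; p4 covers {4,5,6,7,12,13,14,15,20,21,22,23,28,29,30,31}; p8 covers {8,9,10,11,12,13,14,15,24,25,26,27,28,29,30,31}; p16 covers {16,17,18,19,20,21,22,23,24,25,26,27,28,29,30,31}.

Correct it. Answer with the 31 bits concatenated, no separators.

s1 (pos 1,3,5,7,9,11,13,15,17,19,21,23,25,27,29,31): 1⊕1⊕0⊕1⊕1⊕1⊕0⊕1⊕0⊕1⊕1⊕1⊕1⊕1⊕1⊕0 = 0
s2 (pos 2,3,6,7,10,11,14,15,18,19,22,23,26,27,30,31): 0⊕1⊕1⊕1⊕1⊕1⊕1⊕1⊕1⊕1⊕1⊕1⊕0⊕1⊕1⊕0 = 1
s4 (pos 4,5,6,7,12,13,14,15,20,21,22,23,28,29,30,31): 0⊕0⊕1⊕1⊕1⊕0⊕1⊕1⊕1⊕1⊕1⊕1⊕0⊕1⊕1⊕0 = 1
s8 (pos 8,9,10,11,12,13,14,15,24,25,26,27,28,29,30,31): 1⊕1⊕1⊕1⊕1⊕0⊕1⊕1⊕0⊕1⊕0⊕1⊕0⊕1⊕1⊕0 = 1
s16 (pos 16,17,18,19,20,21,22,23,24,25,26,27,28,29,30,31): 0⊕0⊕1⊕1⊕1⊕1⊕1⊕1⊕0⊕1⊕0⊕1⊕0⊕1⊕1⊕0 = 0
Syndrome s16…s1 = 01110 → error at position 14.
Flip position 14: 1010011111110110011111101010110 → 1010011111110010011111101010110

1010011111110010011111101010110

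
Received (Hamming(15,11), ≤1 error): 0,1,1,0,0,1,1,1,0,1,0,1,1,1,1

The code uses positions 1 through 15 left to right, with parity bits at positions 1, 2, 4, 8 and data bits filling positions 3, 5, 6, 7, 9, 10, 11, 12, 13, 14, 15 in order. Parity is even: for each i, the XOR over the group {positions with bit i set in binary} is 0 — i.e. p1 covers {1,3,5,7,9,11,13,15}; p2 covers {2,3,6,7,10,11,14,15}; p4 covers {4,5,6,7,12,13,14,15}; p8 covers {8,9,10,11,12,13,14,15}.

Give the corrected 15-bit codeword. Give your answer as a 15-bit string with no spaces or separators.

001001110101111

s1 (pos 1,3,5,7,9,11,13,15): 0⊕1⊕0⊕1⊕0⊕0⊕1⊕1 = 0
s2 (pos 2,3,6,7,10,11,14,15): 1⊕1⊕1⊕1⊕1⊕0⊕1⊕1 = 1
s4 (pos 4,5,6,7,12,13,14,15): 0⊕0⊕1⊕1⊕1⊕1⊕1⊕1 = 0
s8 (pos 8,9,10,11,12,13,14,15): 1⊕0⊕1⊕0⊕1⊕1⊕1⊕1 = 0
Syndrome s8…s1 = 0010 → error at position 2.
Flip position 2: 011001110101111 → 001001110101111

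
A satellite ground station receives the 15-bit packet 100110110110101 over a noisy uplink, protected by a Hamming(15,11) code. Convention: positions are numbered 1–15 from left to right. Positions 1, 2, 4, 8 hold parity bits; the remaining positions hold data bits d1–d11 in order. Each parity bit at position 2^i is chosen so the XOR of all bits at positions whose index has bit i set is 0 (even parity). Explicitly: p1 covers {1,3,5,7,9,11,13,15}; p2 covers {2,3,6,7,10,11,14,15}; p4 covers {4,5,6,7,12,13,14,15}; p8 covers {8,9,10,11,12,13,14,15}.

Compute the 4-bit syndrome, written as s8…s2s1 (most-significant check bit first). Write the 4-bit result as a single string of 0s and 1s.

1100

s1 (pos 1,3,5,7,9,11,13,15): 1⊕0⊕1⊕1⊕0⊕1⊕1⊕1 = 0
s2 (pos 2,3,6,7,10,11,14,15): 0⊕0⊕0⊕1⊕1⊕1⊕0⊕1 = 0
s4 (pos 4,5,6,7,12,13,14,15): 1⊕1⊕0⊕1⊕0⊕1⊕0⊕1 = 1
s8 (pos 8,9,10,11,12,13,14,15): 1⊕0⊕1⊕1⊕0⊕1⊕0⊕1 = 1
Syndrome s8…s1 = 1100 → error at position 12.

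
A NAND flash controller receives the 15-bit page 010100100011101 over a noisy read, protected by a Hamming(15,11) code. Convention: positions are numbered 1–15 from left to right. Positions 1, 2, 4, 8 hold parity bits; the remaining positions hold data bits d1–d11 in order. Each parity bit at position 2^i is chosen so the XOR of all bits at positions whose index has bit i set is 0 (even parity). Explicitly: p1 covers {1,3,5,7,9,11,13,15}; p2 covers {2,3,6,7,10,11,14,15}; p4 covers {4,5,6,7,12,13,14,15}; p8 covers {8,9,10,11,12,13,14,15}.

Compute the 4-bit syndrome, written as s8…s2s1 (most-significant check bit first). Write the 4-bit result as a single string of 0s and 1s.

0100

s1 (pos 1,3,5,7,9,11,13,15): 0⊕0⊕0⊕1⊕0⊕1⊕1⊕1 = 0
s2 (pos 2,3,6,7,10,11,14,15): 1⊕0⊕0⊕1⊕0⊕1⊕0⊕1 = 0
s4 (pos 4,5,6,7,12,13,14,15): 1⊕0⊕0⊕1⊕1⊕1⊕0⊕1 = 1
s8 (pos 8,9,10,11,12,13,14,15): 0⊕0⊕0⊕1⊕1⊕1⊕0⊕1 = 0
Syndrome s8…s1 = 0100 → error at position 4.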